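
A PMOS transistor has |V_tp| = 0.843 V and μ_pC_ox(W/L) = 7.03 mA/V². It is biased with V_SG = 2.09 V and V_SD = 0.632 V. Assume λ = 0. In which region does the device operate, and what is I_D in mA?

V_ov = V_SG − |V_tp| = 2.09 − 0.843 = 1.25 V.
Since V_SD = 0.632 V < V_ov = 1.25 V, the device is in the triode region.
I_D = k_p [V_ov · V_SD − ½ V_SD²] = 7.03 × [1.25 × 0.632 − 0.5 × 0.632²] = 4.14 mA.

Triode; I_D = 4.14 mA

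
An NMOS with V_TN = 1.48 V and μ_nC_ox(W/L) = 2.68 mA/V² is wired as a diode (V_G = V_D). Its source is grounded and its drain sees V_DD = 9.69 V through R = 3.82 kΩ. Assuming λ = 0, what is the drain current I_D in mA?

With gate tied to drain, V_GS = V_DS ≥ V_GS − V_TN, so the device is in saturation.
KCL at the drain: ½ k_n (V_GS − V_TN)² = (V_DD − V_GS)/R.
Let x = V_GS − 1.48. Then 5.12 x² + x − 8.21 = 0, giving x = 1.17 V (positive root), so V_GS = 2.65 V.
I_D = (V_DD − V_GS)/R = (9.69 − 2.65) / 3.82 = 1.84 mA.

I_D = 1.84 mA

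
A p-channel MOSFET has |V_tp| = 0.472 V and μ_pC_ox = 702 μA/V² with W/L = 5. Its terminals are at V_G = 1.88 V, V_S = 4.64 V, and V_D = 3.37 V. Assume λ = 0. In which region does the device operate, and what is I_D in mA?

Triode; I_D = 7.37 mA

V_SG = V_S − V_G = 4.64 − 1.88 = 2.76 V; V_SD = V_S − V_D = 4.64 − 3.37 = 1.27 V.
k_p = μ_pC_ox · (W/L) = 3.51 mA/V².
V_ov = V_SG − |V_tp| = 2.76 − 0.472 = 2.29 V.
Since V_SD = 1.27 V < V_ov = 2.29 V, the device is in the triode region.
I_D = k_p [V_ov · V_SD − ½ V_SD²] = 3.51 × [2.29 × 1.27 − 0.5 × 1.27²] = 7.37 mA.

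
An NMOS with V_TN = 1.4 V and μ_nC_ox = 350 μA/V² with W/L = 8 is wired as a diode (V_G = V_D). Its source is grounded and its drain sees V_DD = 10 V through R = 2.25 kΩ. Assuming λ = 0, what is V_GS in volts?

With gate tied to drain, V_GS = V_DS ≥ V_GS − V_TN, so the device is in saturation.
k_n = μ_nC_ox · (W/L) = 2.8 mA/V².
KCL at the drain: ½ k_n (V_GS − V_TN)² = (V_DD − V_GS)/R.
Let x = V_GS − 1.4. Then 3.15 x² + x − 8.6 = 0, giving x = 1.5 V (positive root), so V_GS = 2.9 V.
I_D = (V_DD − V_GS)/R = (10 − 2.9) / 2.25 = 3.16 mA.

V_GS = 2.90 V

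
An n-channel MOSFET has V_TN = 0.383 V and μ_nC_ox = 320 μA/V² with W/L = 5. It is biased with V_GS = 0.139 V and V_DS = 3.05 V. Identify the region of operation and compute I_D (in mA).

V_GS = 0.139 V < V_TN = 0.383 V, so the transistor is in cutoff.

Cutoff; I_D = 0 mA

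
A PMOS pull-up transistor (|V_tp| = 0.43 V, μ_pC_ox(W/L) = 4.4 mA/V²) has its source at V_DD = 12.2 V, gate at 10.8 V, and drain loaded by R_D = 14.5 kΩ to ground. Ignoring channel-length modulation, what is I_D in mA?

V_SG = V_DD − V_G = 12.2 − 10.8 = 1.4 V, so V_ov = 1.4 − 0.43 = 0.97 V.
Assume saturation: I_D = ½ k_p V_ov² = 0.5 × 4.4 × 0.97² = 2.07 mA, giving V_SD = V_DD − I_D R_D = 12.2 − 2.07 × 14.5 = -17.8 V.
But -17.8 V < V_ov = 0.97 V, so the device is actually in triode.
In triode I_D = k_p[V_ov V_SD − ½ V_SD²] and I_D = (V_DD − V_SD)/R_D. Equating: 31.9 V_SD² − 62.89 V_SD + 12.2 = 0, giving V_SD = 0.218 V (the root below V_ov).
I_D = (12.2 − 0.218) / 14.5 = 0.826 mA.

I_D = 0.826 mA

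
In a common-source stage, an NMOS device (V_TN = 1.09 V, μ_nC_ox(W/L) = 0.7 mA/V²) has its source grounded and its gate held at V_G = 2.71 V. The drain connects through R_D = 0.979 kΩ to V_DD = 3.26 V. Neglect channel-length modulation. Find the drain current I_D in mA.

I_D = 0.919 mA

V_GS = V_G = 2.71 V, so V_ov = 2.71 − 1.09 = 1.62 V.
Assume saturation: I_D = ½ k_n V_ov² = 0.5 × 0.7 × 1.62² = 0.919 mA, giving V_DS = V_DD − I_D R_D = 3.26 − 0.919 × 0.979 = 2.36 V.
V_DS = 2.36 V ≥ V_ov = 1.62 V, confirming saturation.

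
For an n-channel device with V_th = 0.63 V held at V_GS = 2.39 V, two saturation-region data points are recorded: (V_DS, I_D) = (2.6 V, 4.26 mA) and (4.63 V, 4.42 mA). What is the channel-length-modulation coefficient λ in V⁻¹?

λ = 0.0194 V⁻¹

With V_GS fixed, I_D ∝ (1 + λ V_DS) in saturation, so I_D2/I_D1 = (1 + λ V_DS2)/(1 + λ V_DS1).
4.42/4.26 = 1.038 = (1 + 4.63 λ)/(1 + 2.6 λ).
Solving: λ (I_D1 V_DS2 − I_D2 V_DS1) = I_D2 − I_D1, so λ = (4.42 − 4.26) / (4.26 × 4.63 − 4.42 × 2.6) = 0.16 / 8.23 = 0.0194 V⁻¹.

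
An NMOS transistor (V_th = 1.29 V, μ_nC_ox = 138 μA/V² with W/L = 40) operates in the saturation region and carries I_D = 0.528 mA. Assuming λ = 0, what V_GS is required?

V_GS = 1.73 V

k_n = μ_nC_ox · (W/L) = 5.52 mA/V².
In saturation I_D = ½ k_n (V_GS − V_th)², so V_GS − V_th = √(2 I_D / k_n) = √(2 × 0.528 / 5.52) = 0.437 V.
V_GS = 1.29 + 0.437 = 1.73 V.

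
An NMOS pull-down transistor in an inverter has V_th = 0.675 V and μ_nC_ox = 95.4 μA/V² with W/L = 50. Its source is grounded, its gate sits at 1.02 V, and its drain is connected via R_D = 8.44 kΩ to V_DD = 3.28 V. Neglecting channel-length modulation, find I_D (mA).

I_D = 0.284 mA

V_GS = V_G = 1.02 V, so V_ov = 1.02 − 0.675 = 0.345 V.
k_n = μ_nC_ox · (W/L) = 4.77 mA/V².
Assume saturation: I_D = ½ k_n V_ov² = 0.5 × 4.77 × 0.345² = 0.284 mA, giving V_DS = V_DD − I_D R_D = 3.28 − 0.284 × 8.44 = 0.884 V.
V_DS = 0.884 V ≥ V_ov = 0.345 V, confirming saturation.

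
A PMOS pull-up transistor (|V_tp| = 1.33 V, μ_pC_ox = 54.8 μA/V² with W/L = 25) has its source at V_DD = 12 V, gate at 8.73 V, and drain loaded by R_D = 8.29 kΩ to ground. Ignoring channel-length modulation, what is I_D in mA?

I_D = 1.37 mA

V_SG = V_DD − V_G = 12 − 8.73 = 3.27 V, so V_ov = 3.27 − 1.33 = 1.94 V.
k_p = μ_pC_ox · (W/L) = 1.37 mA/V².
Assume saturation: I_D = ½ k_p V_ov² = 0.5 × 1.37 × 1.94² = 2.58 mA, giving V_SD = V_DD − I_D R_D = 12 − 2.58 × 8.29 = -9.37 V.
But -9.37 V < V_ov = 1.94 V, so the device is actually in triode.
In triode I_D = k_p[V_ov V_SD − ½ V_SD²] and I_D = (V_DD − V_SD)/R_D. Equating: 5.68 V_SD² − 23.03 V_SD + 12 = 0, giving V_SD = 0.614 V (the root below V_ov).
I_D = (12 − 0.614) / 8.29 = 1.37 mA.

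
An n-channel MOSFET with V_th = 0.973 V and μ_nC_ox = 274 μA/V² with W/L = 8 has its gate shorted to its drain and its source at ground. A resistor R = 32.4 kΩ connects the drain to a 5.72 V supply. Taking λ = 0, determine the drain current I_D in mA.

I_D = 0.136 mA

With gate tied to drain, V_GS = V_DS ≥ V_GS − V_th, so the device is in saturation.
k_n = μ_nC_ox · (W/L) = 2.192 mA/V².
KCL at the drain: ½ k_n (V_GS − V_th)² = (V_DD − V_GS)/R.
Let x = V_GS − 0.973. Then 35.5 x² + x − 4.747 = 0, giving x = 0.352 V (positive root), so V_GS = 1.32 V.
I_D = (V_DD − V_GS)/R = (5.72 − 1.32) / 32.4 = 0.136 mA.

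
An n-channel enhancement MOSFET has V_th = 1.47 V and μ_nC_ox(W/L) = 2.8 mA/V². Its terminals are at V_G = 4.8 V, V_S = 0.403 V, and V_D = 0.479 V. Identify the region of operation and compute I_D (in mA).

V_GS = V_G − V_S = 4.8 − 0.403 = 4.4 V; V_DS = V_D − V_S = 0.479 − 0.403 = 0.076 V.
V_ov = V_GS − V_th = 4.4 − 1.47 = 2.93 V.
Since V_DS = 0.076 V < V_ov = 2.93 V, the device is in the triode region.
I_D = k_n [V_ov · V_DS − ½ V_DS²] = 2.8 × [2.93 × 0.076 − 0.5 × 0.076²] = 0.615 mA.

Triode; I_D = 0.615 mA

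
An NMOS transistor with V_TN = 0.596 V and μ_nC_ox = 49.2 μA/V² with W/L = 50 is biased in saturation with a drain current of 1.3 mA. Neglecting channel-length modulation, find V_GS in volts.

V_GS = 1.62 V

k_n = μ_nC_ox · (W/L) = 2.46 mA/V².
In saturation I_D = ½ k_n (V_GS − V_TN)², so V_GS − V_TN = √(2 I_D / k_n) = √(2 × 1.3 / 2.46) = 1.03 V.
V_GS = 0.596 + 1.03 = 1.62 V.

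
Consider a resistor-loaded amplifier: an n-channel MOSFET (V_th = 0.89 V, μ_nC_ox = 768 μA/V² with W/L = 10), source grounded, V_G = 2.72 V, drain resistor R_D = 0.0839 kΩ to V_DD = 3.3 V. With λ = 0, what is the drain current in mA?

V_GS = V_G = 2.72 V, so V_ov = 2.72 − 0.89 = 1.83 V.
k_n = μ_nC_ox · (W/L) = 7.68 mA/V².
Assume saturation: I_D = ½ k_n V_ov² = 0.5 × 7.68 × 1.83² = 12.9 mA, giving V_DS = V_DD − I_D R_D = 3.3 − 12.9 × 0.0839 = 2.22 V.
V_DS = 2.22 V ≥ V_ov = 1.83 V, confirming saturation.

I_D = 12.9 mA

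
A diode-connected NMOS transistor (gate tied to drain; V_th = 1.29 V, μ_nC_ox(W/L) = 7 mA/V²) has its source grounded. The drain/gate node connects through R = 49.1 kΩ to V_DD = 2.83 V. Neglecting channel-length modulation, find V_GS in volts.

V_GS = 1.38 V

With gate tied to drain, V_GS = V_DS ≥ V_GS − V_th, so the device is in saturation.
KCL at the drain: ½ k_n (V_GS − V_th)² = (V_DD − V_GS)/R.
Let x = V_GS − 1.29. Then 172 x² + x − 1.54 = 0, giving x = 0.0918 V (positive root), so V_GS = 1.38 V.
I_D = (V_DD − V_GS)/R = (2.83 − 1.38) / 49.1 = 0.0295 mA.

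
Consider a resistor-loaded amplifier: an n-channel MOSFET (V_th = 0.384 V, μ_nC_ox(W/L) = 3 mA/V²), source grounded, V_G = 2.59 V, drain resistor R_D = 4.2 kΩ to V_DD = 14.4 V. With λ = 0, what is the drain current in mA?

I_D = 3.29 mA

V_GS = V_G = 2.59 V, so V_ov = 2.59 − 0.384 = 2.21 V.
Assume saturation: I_D = ½ k_n V_ov² = 0.5 × 3 × 2.21² = 7.3 mA, giving V_DS = V_DD − I_D R_D = 14.4 − 7.3 × 4.2 = -16.3 V.
But -16.3 V < V_ov = 2.21 V, so the device is actually in triode.
In triode I_D = k_n[V_ov V_DS − ½ V_DS²] and I_D = (V_DD − V_DS)/R_D. Equating: 6.3 V_DS² − 28.8 V_DS + 14.4 = 0, giving V_DS = 0.572 V (the root below V_ov).
I_D = (14.4 − 0.572) / 4.2 = 3.29 mA.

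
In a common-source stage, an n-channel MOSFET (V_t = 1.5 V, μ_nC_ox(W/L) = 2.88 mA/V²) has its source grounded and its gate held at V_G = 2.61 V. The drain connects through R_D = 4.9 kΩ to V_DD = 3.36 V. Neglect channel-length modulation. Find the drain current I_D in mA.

I_D = 0.640 mA

V_GS = V_G = 2.61 V, so V_ov = 2.61 − 1.5 = 1.11 V.
Assume saturation: I_D = ½ k_n V_ov² = 0.5 × 2.88 × 1.11² = 1.77 mA, giving V_DS = V_DD − I_D R_D = 3.36 − 1.77 × 4.9 = -5.33 V.
But -5.33 V < V_ov = 1.11 V, so the device is actually in triode.
In triode I_D = k_n[V_ov V_DS − ½ V_DS²] and I_D = (V_DD − V_DS)/R_D. Equating: 7.06 V_DS² − 16.66 V_DS + 3.36 = 0, giving V_DS = 0.223 V (the root below V_ov).
I_D = (3.36 − 0.223) / 4.9 = 0.64 mA.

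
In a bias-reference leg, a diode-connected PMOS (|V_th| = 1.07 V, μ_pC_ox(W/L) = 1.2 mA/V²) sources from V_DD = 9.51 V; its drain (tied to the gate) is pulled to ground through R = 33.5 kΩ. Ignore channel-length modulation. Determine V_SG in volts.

V_SG = 1.69 V

With gate tied to drain, V_SG = V_SD ≥ V_SG − |V_th|, so the device is in saturation.
KCL at the drain: ½ k_p (V_SG − |V_th|)² = (V_DD − V_SG)/R.
Let x = V_SG − 1.07. Then 20.1 x² + x − 8.44 = 0, giving x = 0.624 V (positive root), so V_SG = 1.69 V.
I_D = (V_DD − V_SG)/R = (9.51 − 1.69) / 33.5 = 0.233 mA.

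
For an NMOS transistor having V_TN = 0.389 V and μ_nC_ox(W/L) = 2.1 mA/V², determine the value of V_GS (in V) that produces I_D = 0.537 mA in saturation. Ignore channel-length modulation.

In saturation I_D = ½ k_n (V_GS − V_TN)², so V_GS − V_TN = √(2 I_D / k_n) = √(2 × 0.537 / 2.1) = 0.715 V.
V_GS = 0.389 + 0.715 = 1.1 V.

V_GS = 1.10 V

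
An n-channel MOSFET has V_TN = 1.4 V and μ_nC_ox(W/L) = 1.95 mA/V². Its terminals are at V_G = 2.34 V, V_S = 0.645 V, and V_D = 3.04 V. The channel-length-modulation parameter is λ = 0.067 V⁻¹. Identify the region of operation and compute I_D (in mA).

Saturation; I_D = 0.0985 mA

V_GS = V_G − V_S = 2.34 − 0.645 = 1.69 V; V_DS = V_D − V_S = 3.04 − 0.645 = 2.4 V.
V_ov = V_GS − V_TN = 1.69 − 1.4 = 0.295 V.
Since V_DS = 2.4 V ≥ V_ov = 0.295 V, the device is in saturation.
I_D = ½ k_n V_ov² (1 + λ V_DS) = 0.5 × 1.95 × 0.295² × (1 + 0.067 × 2.4) = 0.0985 mA.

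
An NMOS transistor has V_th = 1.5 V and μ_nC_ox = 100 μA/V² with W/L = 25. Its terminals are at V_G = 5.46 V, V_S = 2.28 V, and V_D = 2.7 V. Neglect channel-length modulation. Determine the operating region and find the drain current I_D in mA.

Triode; I_D = 1.54 mA

V_GS = V_G − V_S = 5.46 − 2.28 = 3.18 V; V_DS = V_D − V_S = 2.7 − 2.28 = 0.42 V.
k_n = μ_nC_ox · (W/L) = 2.5 mA/V².
V_ov = V_GS − V_th = 3.18 − 1.5 = 1.68 V.
Since V_DS = 0.42 V < V_ov = 1.68 V, the device is in the triode region.
I_D = k_n [V_ov · V_DS − ½ V_DS²] = 2.5 × [1.68 × 0.42 − 0.5 × 0.42²] = 1.54 mA.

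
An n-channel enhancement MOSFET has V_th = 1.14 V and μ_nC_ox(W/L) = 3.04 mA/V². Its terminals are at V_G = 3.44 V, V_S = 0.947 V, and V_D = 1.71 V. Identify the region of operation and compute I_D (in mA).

V_GS = V_G − V_S = 3.44 − 0.947 = 2.49 V; V_DS = V_D − V_S = 1.71 − 0.947 = 0.763 V.
V_ov = V_GS − V_th = 2.49 − 1.14 = 1.35 V.
Since V_DS = 0.763 V < V_ov = 1.35 V, the device is in the triode region.
I_D = k_n [V_ov · V_DS − ½ V_DS²] = 3.04 × [1.35 × 0.763 − 0.5 × 0.763²] = 2.25 mA.

Triode; I_D = 2.25 mA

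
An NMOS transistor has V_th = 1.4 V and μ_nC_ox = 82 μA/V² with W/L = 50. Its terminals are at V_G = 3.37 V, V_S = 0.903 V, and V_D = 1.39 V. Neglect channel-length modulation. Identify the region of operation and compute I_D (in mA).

Triode; I_D = 1.64 mA

V_GS = V_G − V_S = 3.37 − 0.903 = 2.47 V; V_DS = V_D − V_S = 1.39 − 0.903 = 0.487 V.
k_n = μ_nC_ox · (W/L) = 4.1 mA/V².
V_ov = V_GS − V_th = 2.47 − 1.4 = 1.07 V.
Since V_DS = 0.487 V < V_ov = 1.07 V, the device is in the triode region.
I_D = k_n [V_ov · V_DS − ½ V_DS²] = 4.1 × [1.07 × 0.487 − 0.5 × 0.487²] = 1.64 mA.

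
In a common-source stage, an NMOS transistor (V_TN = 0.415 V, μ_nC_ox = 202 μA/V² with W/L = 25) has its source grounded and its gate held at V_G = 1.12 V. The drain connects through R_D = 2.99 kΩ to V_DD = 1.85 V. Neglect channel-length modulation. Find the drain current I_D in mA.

V_GS = V_G = 1.12 V, so V_ov = 1.12 − 0.415 = 0.705 V.
k_n = μ_nC_ox · (W/L) = 5.05 mA/V².
Assume saturation: I_D = ½ k_n V_ov² = 0.5 × 5.05 × 0.705² = 1.25 mA, giving V_DS = V_DD − I_D R_D = 1.85 − 1.25 × 2.99 = -1.9 V.
But -1.9 V < V_ov = 0.705 V, so the device is actually in triode.
In triode I_D = k_n[V_ov V_DS − ½ V_DS²] and I_D = (V_DD − V_DS)/R_D. Equating: 7.55 V_DS² − 11.65 V_DS + 1.85 = 0, giving V_DS = 0.18 V (the root below V_ov).
I_D = (1.85 − 0.18) / 2.99 = 0.559 mA.

I_D = 0.559 mA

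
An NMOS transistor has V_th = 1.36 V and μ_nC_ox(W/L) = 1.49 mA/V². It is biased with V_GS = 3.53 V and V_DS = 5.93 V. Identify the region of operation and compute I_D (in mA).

Saturation; I_D = 3.51 mA

V_ov = V_GS − V_th = 3.53 − 1.36 = 2.17 V.
Since V_DS = 5.93 V ≥ V_ov = 2.17 V, the device is in saturation.
I_D = ½ k_n V_ov² = 0.5 × 1.49 × 2.17² = 3.51 mA.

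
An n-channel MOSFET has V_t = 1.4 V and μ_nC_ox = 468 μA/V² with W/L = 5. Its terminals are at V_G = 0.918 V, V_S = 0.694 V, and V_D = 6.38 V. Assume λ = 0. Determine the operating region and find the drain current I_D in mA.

V_GS = V_G − V_S = 0.918 − 0.694 = 0.224 V; V_DS = V_D − V_S = 6.38 − 0.694 = 5.69 V.
V_GS = 0.224 V < V_t = 1.4 V, so the transistor is in cutoff.

Cutoff; I_D = 0 mA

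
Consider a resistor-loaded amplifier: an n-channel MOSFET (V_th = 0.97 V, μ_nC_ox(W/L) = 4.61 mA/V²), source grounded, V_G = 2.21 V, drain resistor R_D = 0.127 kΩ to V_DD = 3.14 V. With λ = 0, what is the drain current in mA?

V_GS = V_G = 2.21 V, so V_ov = 2.21 − 0.97 = 1.24 V.
Assume saturation: I_D = ½ k_n V_ov² = 0.5 × 4.61 × 1.24² = 3.54 mA, giving V_DS = V_DD − I_D R_D = 3.14 − 3.54 × 0.127 = 2.69 V.
V_DS = 2.69 V ≥ V_ov = 1.24 V, confirming saturation.

I_D = 3.54 mA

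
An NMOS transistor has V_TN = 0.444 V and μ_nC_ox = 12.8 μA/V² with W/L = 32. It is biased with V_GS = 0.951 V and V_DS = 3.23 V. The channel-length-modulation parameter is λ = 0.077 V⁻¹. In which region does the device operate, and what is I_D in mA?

Saturation; I_D = 0.0657 mA

k_n = μ_nC_ox · (W/L) = 0.4096 mA/V².
V_ov = V_GS − V_TN = 0.951 − 0.444 = 0.507 V.
Since V_DS = 3.23 V ≥ V_ov = 0.507 V, the device is in saturation.
I_D = ½ k_n V_ov² (1 + λ V_DS) = 0.5 × 0.4096 × 0.507² × (1 + 0.077 × 3.23) = 0.0657 mA.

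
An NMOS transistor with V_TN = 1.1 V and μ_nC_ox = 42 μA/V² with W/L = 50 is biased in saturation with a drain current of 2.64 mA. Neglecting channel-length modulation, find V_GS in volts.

k_n = μ_nC_ox · (W/L) = 2.1 mA/V².
In saturation I_D = ½ k_n (V_GS − V_TN)², so V_GS − V_TN = √(2 I_D / k_n) = √(2 × 2.64 / 2.1) = 1.59 V.
V_GS = 1.1 + 1.59 = 2.69 V.

V_GS = 2.69 V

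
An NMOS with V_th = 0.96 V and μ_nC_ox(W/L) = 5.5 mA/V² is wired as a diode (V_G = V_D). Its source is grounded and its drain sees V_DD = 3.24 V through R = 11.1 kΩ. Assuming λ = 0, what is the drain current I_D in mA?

I_D = 0.182 mA

With gate tied to drain, V_GS = V_DS ≥ V_GS − V_th, so the device is in saturation.
KCL at the drain: ½ k_n (V_GS − V_th)² = (V_DD − V_GS)/R.
Let x = V_GS − 0.96. Then 30.5 x² + x − 2.28 = 0, giving x = 0.257 V (positive root), so V_GS = 1.22 V.
I_D = (V_DD − V_GS)/R = (3.24 − 1.22) / 11.1 = 0.182 mA.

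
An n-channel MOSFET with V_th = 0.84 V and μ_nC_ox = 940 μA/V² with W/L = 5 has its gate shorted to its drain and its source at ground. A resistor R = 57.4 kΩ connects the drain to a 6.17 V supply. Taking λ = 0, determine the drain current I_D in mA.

With gate tied to drain, V_GS = V_DS ≥ V_GS − V_th, so the device is in saturation.
k_n = μ_nC_ox · (W/L) = 4.7 mA/V².
KCL at the drain: ½ k_n (V_GS − V_th)² = (V_DD − V_GS)/R.
Let x = V_GS − 0.84. Then 135 x² + x − 5.33 = 0, giving x = 0.195 V (positive root), so V_GS = 1.04 V.
I_D = (V_DD − V_GS)/R = (6.17 − 1.04) / 57.4 = 0.0895 mA.

I_D = 0.0895 mA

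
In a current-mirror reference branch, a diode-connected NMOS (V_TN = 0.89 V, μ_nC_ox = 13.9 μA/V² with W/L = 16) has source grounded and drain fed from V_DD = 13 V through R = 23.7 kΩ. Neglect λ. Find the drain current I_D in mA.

I_D = 0.428 mA

With gate tied to drain, V_GS = V_DS ≥ V_GS − V_TN, so the device is in saturation.
k_n = μ_nC_ox · (W/L) = 0.2224 mA/V².
KCL at the drain: ½ k_n (V_GS − V_TN)² = (V_DD − V_GS)/R.
Let x = V_GS − 0.89. Then 2.64 x² + x − 12.11 = 0, giving x = 1.96 V (positive root), so V_GS = 2.85 V.
I_D = (V_DD − V_GS)/R = (13 − 2.85) / 23.7 = 0.428 mA.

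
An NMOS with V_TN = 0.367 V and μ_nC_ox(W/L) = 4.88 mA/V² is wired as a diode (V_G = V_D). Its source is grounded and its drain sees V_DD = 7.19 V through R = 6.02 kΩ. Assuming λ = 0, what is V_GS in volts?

V_GS = 1.02 V

With gate tied to drain, V_GS = V_DS ≥ V_GS − V_TN, so the device is in saturation.
KCL at the drain: ½ k_n (V_GS − V_TN)² = (V_DD − V_GS)/R.
Let x = V_GS − 0.367. Then 14.7 x² + x − 6.823 = 0, giving x = 0.648 V (positive root), so V_GS = 1.02 V.
I_D = (V_DD − V_GS)/R = (7.19 − 1.02) / 6.02 = 1.03 mA.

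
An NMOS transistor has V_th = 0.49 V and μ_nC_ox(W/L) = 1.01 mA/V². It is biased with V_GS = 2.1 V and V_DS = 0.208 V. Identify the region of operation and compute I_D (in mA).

V_ov = V_GS − V_th = 2.1 − 0.49 = 1.61 V.
Since V_DS = 0.208 V < V_ov = 1.61 V, the device is in the triode region.
I_D = k_n [V_ov · V_DS − ½ V_DS²] = 1.01 × [1.61 × 0.208 − 0.5 × 0.208²] = 0.316 mA.

Triode; I_D = 0.316 mA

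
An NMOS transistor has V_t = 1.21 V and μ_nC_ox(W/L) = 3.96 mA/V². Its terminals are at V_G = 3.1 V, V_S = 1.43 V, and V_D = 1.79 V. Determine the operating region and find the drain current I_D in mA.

V_GS = V_G − V_S = 3.1 − 1.43 = 1.67 V; V_DS = V_D − V_S = 1.79 − 1.43 = 0.36 V.
V_ov = V_GS − V_t = 1.67 − 1.21 = 0.46 V.
Since V_DS = 0.36 V < V_ov = 0.46 V, the device is in the triode region.
I_D = k_n [V_ov · V_DS − ½ V_DS²] = 3.96 × [0.46 × 0.36 − 0.5 × 0.36²] = 0.399 mA.

Triode; I_D = 0.399 mA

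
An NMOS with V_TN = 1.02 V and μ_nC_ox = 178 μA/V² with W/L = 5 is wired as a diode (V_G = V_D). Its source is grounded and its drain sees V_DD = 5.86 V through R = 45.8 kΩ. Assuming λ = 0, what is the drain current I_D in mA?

With gate tied to drain, V_GS = V_DS ≥ V_GS − V_TN, so the device is in saturation.
k_n = μ_nC_ox · (W/L) = 0.89 mA/V².
KCL at the drain: ½ k_n (V_GS − V_TN)² = (V_DD − V_GS)/R.
Let x = V_GS − 1.02. Then 20.4 x² + x − 4.84 = 0, giving x = 0.463 V (positive root), so V_GS = 1.48 V.
I_D = (V_DD − V_GS)/R = (5.86 − 1.48) / 45.8 = 0.0956 mA.

I_D = 0.0956 mA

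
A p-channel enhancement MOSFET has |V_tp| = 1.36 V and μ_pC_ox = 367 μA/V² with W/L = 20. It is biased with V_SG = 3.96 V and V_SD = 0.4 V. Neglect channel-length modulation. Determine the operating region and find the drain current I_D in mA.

k_p = μ_pC_ox · (W/L) = 7.34 mA/V².
V_ov = V_SG − |V_tp| = 3.96 − 1.36 = 2.6 V.
Since V_SD = 0.4 V < V_ov = 2.6 V, the device is in the triode region.
I_D = k_p [V_ov · V_SD − ½ V_SD²] = 7.34 × [2.6 × 0.4 − 0.5 × 0.4²] = 7.05 mA.

Triode; I_D = 7.05 mA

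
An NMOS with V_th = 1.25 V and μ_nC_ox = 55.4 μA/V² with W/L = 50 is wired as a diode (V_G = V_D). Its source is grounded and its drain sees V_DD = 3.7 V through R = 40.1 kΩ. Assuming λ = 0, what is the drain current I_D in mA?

With gate tied to drain, V_GS = V_DS ≥ V_GS − V_th, so the device is in saturation.
k_n = μ_nC_ox · (W/L) = 2.77 mA/V².
KCL at the drain: ½ k_n (V_GS − V_th)² = (V_DD − V_GS)/R.
Let x = V_GS − 1.25. Then 55.5 x² + x − 2.45 = 0, giving x = 0.201 V (positive root), so V_GS = 1.45 V.
I_D = (V_DD − V_GS)/R = (3.7 − 1.45) / 40.1 = 0.0561 mA.

I_D = 0.0561 mA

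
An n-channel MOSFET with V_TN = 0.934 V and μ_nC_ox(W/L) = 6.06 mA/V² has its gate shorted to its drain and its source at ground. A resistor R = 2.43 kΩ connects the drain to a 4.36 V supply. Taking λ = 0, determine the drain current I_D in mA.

With gate tied to drain, V_GS = V_DS ≥ V_GS − V_TN, so the device is in saturation.
KCL at the drain: ½ k_n (V_GS − V_TN)² = (V_DD − V_GS)/R.
Let x = V_GS − 0.934. Then 7.36 x² + x − 3.426 = 0, giving x = 0.618 V (positive root), so V_GS = 1.55 V.
I_D = (V_DD − V_GS)/R = (4.36 − 1.55) / 2.43 = 1.16 mA.

I_D = 1.16 mA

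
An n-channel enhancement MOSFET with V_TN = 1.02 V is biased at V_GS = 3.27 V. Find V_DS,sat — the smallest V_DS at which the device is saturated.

V_DS,sat = 2.25 V

The boundary between triode and saturation is V_DS = V_GS − V_TN = V_ov.
V_ov = 3.27 − 1.02 = 2.25 V.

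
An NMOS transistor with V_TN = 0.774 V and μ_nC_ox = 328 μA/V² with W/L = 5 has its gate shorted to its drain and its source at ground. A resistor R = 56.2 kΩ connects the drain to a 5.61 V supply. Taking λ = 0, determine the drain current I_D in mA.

I_D = 0.0805 mA

With gate tied to drain, V_GS = V_DS ≥ V_GS − V_TN, so the device is in saturation.
k_n = μ_nC_ox · (W/L) = 1.64 mA/V².
KCL at the drain: ½ k_n (V_GS − V_TN)² = (V_DD − V_GS)/R.
Let x = V_GS − 0.774. Then 46.1 x² + x − 4.836 = 0, giving x = 0.313 V (positive root), so V_GS = 1.09 V.
I_D = (V_DD − V_GS)/R = (5.61 − 1.09) / 56.2 = 0.0805 mA.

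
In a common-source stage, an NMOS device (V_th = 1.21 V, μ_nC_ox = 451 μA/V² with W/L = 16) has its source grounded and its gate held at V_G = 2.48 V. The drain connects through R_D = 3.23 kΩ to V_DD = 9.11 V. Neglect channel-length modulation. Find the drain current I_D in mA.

I_D = 2.71 mA

V_GS = V_G = 2.48 V, so V_ov = 2.48 − 1.21 = 1.27 V.
k_n = μ_nC_ox · (W/L) = 7.216 mA/V².
Assume saturation: I_D = ½ k_n V_ov² = 0.5 × 7.216 × 1.27² = 5.82 mA, giving V_DS = V_DD − I_D R_D = 9.11 − 5.82 × 3.23 = -9.69 V.
But -9.69 V < V_ov = 1.27 V, so the device is actually in triode.
In triode I_D = k_n[V_ov V_DS − ½ V_DS²] and I_D = (V_DD − V_DS)/R_D. Equating: 11.7 V_DS² − 30.6 V_DS + 9.11 = 0, giving V_DS = 0.342 V (the root below V_ov).
I_D = (9.11 − 0.342) / 3.23 = 2.71 mA.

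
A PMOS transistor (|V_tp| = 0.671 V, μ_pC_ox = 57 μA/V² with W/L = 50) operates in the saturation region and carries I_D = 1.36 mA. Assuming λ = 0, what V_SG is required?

V_SG = 1.65 V

k_p = μ_pC_ox · (W/L) = 2.85 mA/V².
In saturation I_D = ½ k_p (V_SG − |V_tp|)², so V_SG − |V_tp| = √(2 I_D / k_p) = √(2 × 1.36 / 2.85) = 0.977 V.
V_SG = 0.671 + 0.977 = 1.65 V.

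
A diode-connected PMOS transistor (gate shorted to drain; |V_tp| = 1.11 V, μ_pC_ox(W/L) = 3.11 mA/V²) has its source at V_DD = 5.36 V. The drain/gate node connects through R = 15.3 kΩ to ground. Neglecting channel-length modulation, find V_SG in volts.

V_SG = 1.51 V

With gate tied to drain, V_SG = V_SD ≥ V_SG − |V_tp|, so the device is in saturation.
KCL at the drain: ½ k_p (V_SG − |V_tp|)² = (V_DD − V_SG)/R.
Let x = V_SG − 1.11. Then 23.8 x² + x − 4.25 = 0, giving x = 0.402 V (positive root), so V_SG = 1.51 V.
I_D = (V_DD − V_SG)/R = (5.36 − 1.51) / 15.3 = 0.251 mA.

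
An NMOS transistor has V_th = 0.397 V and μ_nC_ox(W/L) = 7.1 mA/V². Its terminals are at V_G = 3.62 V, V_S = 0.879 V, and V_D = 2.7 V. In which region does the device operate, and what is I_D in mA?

V_GS = V_G − V_S = 3.62 − 0.879 = 2.74 V; V_DS = V_D − V_S = 2.7 − 0.879 = 1.82 V.
V_ov = V_GS − V_th = 2.74 − 0.397 = 2.34 V.
Since V_DS = 1.82 V < V_ov = 2.34 V, the device is in the triode region.
I_D = k_n [V_ov · V_DS − ½ V_DS²] = 7.1 × [2.34 × 1.82 − 0.5 × 1.82²] = 18.5 mA.

Triode; I_D = 18.5 mA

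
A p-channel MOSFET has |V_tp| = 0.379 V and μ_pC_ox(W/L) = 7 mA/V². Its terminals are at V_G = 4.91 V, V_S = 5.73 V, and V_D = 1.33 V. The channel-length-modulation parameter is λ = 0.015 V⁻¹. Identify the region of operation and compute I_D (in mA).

V_SG = V_S − V_G = 5.73 − 4.91 = 0.82 V; V_SD = V_S − V_D = 5.73 − 1.33 = 4.4 V.
V_ov = V_SG − |V_tp| = 0.82 − 0.379 = 0.441 V.
Since V_SD = 4.4 V ≥ V_ov = 0.441 V, the device is in saturation.
I_D = ½ k_p V_ov² (1 + λ V_SD) = 0.5 × 7 × 0.441² × (1 + 0.015 × 4.4) = 0.726 mA.

Saturation; I_D = 0.726 mA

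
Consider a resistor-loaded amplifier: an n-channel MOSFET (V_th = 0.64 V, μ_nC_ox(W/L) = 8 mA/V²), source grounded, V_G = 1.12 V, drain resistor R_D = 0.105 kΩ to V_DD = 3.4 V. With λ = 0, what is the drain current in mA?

I_D = 0.922 mA

V_GS = V_G = 1.12 V, so V_ov = 1.12 − 0.64 = 0.48 V.
Assume saturation: I_D = ½ k_n V_ov² = 0.5 × 8 × 0.48² = 0.922 mA, giving V_DS = V_DD − I_D R_D = 3.4 − 0.922 × 0.105 = 3.3 V.
V_DS = 3.3 V ≥ V_ov = 0.48 V, confirming saturation.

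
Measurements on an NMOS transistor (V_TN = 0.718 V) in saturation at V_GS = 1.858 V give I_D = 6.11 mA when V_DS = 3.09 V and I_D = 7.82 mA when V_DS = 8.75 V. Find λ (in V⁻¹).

With V_GS fixed, I_D ∝ (1 + λ V_DS) in saturation, so I_D2/I_D1 = (1 + λ V_DS2)/(1 + λ V_DS1).
7.82/6.11 = 1.28 = (1 + 8.75 λ)/(1 + 3.09 λ).
Solving: λ (I_D1 V_DS2 − I_D2 V_DS1) = I_D2 − I_D1, so λ = (7.82 − 6.11) / (6.11 × 8.75 − 7.82 × 3.09) = 1.71 / 29.3 = 0.0584 V⁻¹.

λ = 0.0584 V⁻¹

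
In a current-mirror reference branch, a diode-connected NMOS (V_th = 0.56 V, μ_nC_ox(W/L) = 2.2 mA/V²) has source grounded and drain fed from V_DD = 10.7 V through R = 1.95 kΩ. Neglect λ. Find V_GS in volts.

With gate tied to drain, V_GS = V_DS ≥ V_GS − V_th, so the device is in saturation.
KCL at the drain: ½ k_n (V_GS − V_th)² = (V_DD − V_GS)/R.
Let x = V_GS − 0.56. Then 2.15 x² + x − 10.14 = 0, giving x = 1.95 V (positive root), so V_GS = 2.51 V.
I_D = (V_DD − V_GS)/R = (10.7 − 2.51) / 1.95 = 4.2 mA.

V_GS = 2.51 V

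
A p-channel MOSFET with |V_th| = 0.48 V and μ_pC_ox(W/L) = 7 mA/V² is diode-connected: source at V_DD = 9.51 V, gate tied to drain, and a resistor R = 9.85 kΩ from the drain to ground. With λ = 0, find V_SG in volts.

V_SG = 0.977 V

With gate tied to drain, V_SG = V_SD ≥ V_SG − |V_th|, so the device is in saturation.
KCL at the drain: ½ k_p (V_SG − |V_th|)² = (V_DD − V_SG)/R.
Let x = V_SG − 0.48. Then 34.5 x² + x − 9.03 = 0, giving x = 0.497 V (positive root), so V_SG = 0.977 V.
I_D = (V_DD − V_SG)/R = (9.51 − 0.977) / 9.85 = 0.866 mA.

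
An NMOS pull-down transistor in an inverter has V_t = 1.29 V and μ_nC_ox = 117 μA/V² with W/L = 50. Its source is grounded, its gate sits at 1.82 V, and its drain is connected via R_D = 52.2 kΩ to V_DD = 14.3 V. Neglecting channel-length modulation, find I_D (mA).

I_D = 0.272 mA

V_GS = V_G = 1.82 V, so V_ov = 1.82 − 1.29 = 0.53 V.
k_n = μ_nC_ox · (W/L) = 5.85 mA/V².
Assume saturation: I_D = ½ k_n V_ov² = 0.5 × 5.85 × 0.53² = 0.822 mA, giving V_DS = V_DD − I_D R_D = 14.3 − 0.822 × 52.2 = -28.6 V.
But -28.6 V < V_ov = 0.53 V, so the device is actually in triode.
In triode I_D = k_n[V_ov V_DS − ½ V_DS²] and I_D = (V_DD − V_DS)/R_D. Equating: 153 V_DS² − 162.8 V_DS + 14.3 = 0, giving V_DS = 0.0966 V (the root below V_ov).
I_D = (14.3 − 0.0966) / 52.2 = 0.272 mA.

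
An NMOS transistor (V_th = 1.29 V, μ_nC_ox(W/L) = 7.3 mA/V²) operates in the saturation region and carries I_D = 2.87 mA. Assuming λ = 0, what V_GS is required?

In saturation I_D = ½ k_n (V_GS − V_th)², so V_GS − V_th = √(2 I_D / k_n) = √(2 × 2.87 / 7.3) = 0.887 V.
V_GS = 1.29 + 0.887 = 2.18 V.

V_GS = 2.18 V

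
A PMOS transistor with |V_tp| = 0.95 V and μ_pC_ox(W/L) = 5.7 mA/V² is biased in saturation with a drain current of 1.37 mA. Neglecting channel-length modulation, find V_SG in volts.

V_SG = 1.64 V

In saturation I_D = ½ k_p (V_SG − |V_tp|)², so V_SG − |V_tp| = √(2 I_D / k_p) = √(2 × 1.37 / 5.7) = 0.693 V.
V_SG = 0.95 + 0.693 = 1.64 V.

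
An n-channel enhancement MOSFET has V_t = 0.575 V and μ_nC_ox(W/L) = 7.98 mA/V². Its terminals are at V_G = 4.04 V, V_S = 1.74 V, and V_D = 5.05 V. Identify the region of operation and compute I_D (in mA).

V_GS = V_G − V_S = 4.04 − 1.74 = 2.3 V; V_DS = V_D − V_S = 5.05 − 1.74 = 3.31 V.
V_ov = V_GS − V_t = 2.3 − 0.575 = 1.72 V.
Since V_DS = 3.31 V ≥ V_ov = 1.72 V, the device is in saturation.
I_D = ½ k_n V_ov² = 0.5 × 7.98 × 1.72² = 11.9 mA.

Saturation; I_D = 11.9 mA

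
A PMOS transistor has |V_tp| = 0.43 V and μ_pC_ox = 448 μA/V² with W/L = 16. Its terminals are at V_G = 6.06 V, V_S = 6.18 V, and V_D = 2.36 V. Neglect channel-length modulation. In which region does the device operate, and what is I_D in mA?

V_SG = V_S − V_G = 6.18 − 6.06 = 0.12 V; V_SD = V_S − V_D = 6.18 − 2.36 = 3.82 V.
V_SG = 0.12 V < |V_tp| = 0.43 V, so the transistor is in cutoff.

Cutoff; I_D = 0 mA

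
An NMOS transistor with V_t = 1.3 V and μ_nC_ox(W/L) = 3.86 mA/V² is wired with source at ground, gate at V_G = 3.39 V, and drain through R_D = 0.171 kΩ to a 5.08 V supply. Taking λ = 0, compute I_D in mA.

V_GS = V_G = 3.39 V, so V_ov = 3.39 − 1.3 = 2.09 V.
Assume saturation: I_D = ½ k_n V_ov² = 0.5 × 3.86 × 2.09² = 8.43 mA, giving V_DS = V_DD − I_D R_D = 5.08 − 8.43 × 0.171 = 3.64 V.
V_DS = 3.64 V ≥ V_ov = 2.09 V, confirming saturation.

I_D = 8.43 mA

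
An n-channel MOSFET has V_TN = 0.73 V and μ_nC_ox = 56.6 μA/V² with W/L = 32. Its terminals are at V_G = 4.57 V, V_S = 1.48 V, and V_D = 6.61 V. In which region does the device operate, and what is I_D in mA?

V_GS = V_G − V_S = 4.57 − 1.48 = 3.09 V; V_DS = V_D − V_S = 6.61 − 1.48 = 5.13 V.
k_n = μ_nC_ox · (W/L) = 1.811 mA/V².
V_ov = V_GS − V_TN = 3.09 − 0.73 = 2.36 V.
Since V_DS = 5.13 V ≥ V_ov = 2.36 V, the device is in saturation.
I_D = ½ k_n V_ov² = 0.5 × 1.811 × 2.36² = 5.04 mA.

Saturation; I_D = 5.04 mA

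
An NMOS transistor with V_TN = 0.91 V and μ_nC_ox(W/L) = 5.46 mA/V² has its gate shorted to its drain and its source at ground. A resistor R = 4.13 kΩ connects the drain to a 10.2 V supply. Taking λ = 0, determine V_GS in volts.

V_GS = 1.77 V

With gate tied to drain, V_GS = V_DS ≥ V_GS − V_TN, so the device is in saturation.
KCL at the drain: ½ k_n (V_GS − V_TN)² = (V_DD − V_GS)/R.
Let x = V_GS − 0.91. Then 11.3 x² + x − 9.29 = 0, giving x = 0.864 V (positive root), so V_GS = 1.77 V.
I_D = (V_DD − V_GS)/R = (10.2 − 1.77) / 4.13 = 2.04 mA.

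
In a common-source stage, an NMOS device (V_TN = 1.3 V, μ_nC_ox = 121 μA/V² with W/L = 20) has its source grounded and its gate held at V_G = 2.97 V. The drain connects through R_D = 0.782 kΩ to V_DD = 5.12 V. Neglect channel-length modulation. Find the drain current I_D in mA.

V_GS = V_G = 2.97 V, so V_ov = 2.97 − 1.3 = 1.67 V.
k_n = μ_nC_ox · (W/L) = 2.42 mA/V².
Assume saturation: I_D = ½ k_n V_ov² = 0.5 × 2.42 × 1.67² = 3.37 mA, giving V_DS = V_DD − I_D R_D = 5.12 − 3.37 × 0.782 = 2.48 V.
V_DS = 2.48 V ≥ V_ov = 1.67 V, confirming saturation.

I_D = 3.37 mA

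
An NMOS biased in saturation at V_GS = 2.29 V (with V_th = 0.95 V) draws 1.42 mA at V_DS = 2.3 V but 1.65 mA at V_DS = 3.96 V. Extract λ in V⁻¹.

λ = 0.126 V⁻¹

With V_GS fixed, I_D ∝ (1 + λ V_DS) in saturation, so I_D2/I_D1 = (1 + λ V_DS2)/(1 + λ V_DS1).
1.65/1.42 = 1.162 = (1 + 3.96 λ)/(1 + 2.3 λ).
Solving: λ (I_D1 V_DS2 − I_D2 V_DS1) = I_D2 − I_D1, so λ = (1.65 − 1.42) / (1.42 × 3.96 − 1.65 × 2.3) = 0.23 / 1.83 = 0.126 V⁻¹.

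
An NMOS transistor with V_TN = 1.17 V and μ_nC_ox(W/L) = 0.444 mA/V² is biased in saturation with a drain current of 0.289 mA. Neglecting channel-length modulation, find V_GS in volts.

In saturation I_D = ½ k_n (V_GS − V_TN)², so V_GS − V_TN = √(2 I_D / k_n) = √(2 × 0.289 / 0.444) = 1.14 V.
V_GS = 1.17 + 1.14 = 2.31 V.

V_GS = 2.31 V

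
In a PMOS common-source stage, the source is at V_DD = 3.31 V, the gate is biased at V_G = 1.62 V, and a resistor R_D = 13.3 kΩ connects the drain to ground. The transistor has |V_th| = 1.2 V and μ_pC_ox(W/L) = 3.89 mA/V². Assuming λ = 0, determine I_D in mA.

V_SG = V_DD − V_G = 3.31 − 1.62 = 1.69 V, so V_ov = 1.69 − 1.2 = 0.49 V.
Assume saturation: I_D = ½ k_p V_ov² = 0.5 × 3.89 × 0.49² = 0.467 mA, giving V_SD = V_DD − I_D R_D = 3.31 − 0.467 × 13.3 = -2.9 V.
But -2.9 V < V_ov = 0.49 V, so the device is actually in triode.
In triode I_D = k_p[V_ov V_SD − ½ V_SD²] and I_D = (V_DD − V_SD)/R_D. Equating: 25.9 V_SD² − 26.35 V_SD + 3.31 = 0, giving V_SD = 0.147 V (the root below V_ov).
I_D = (3.31 − 0.147) / 13.3 = 0.238 mA.

I_D = 0.238 mA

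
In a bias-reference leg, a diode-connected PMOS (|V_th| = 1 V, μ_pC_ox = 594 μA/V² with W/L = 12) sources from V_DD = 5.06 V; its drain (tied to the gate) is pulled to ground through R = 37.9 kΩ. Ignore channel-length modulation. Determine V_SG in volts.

With gate tied to drain, V_SG = V_SD ≥ V_SG − |V_th|, so the device is in saturation.
k_p = μ_pC_ox · (W/L) = 7.128 mA/V².
KCL at the drain: ½ k_p (V_SG − |V_th|)² = (V_DD − V_SG)/R.
Let x = V_SG − 1. Then 135 x² + x − 4.06 = 0, giving x = 0.17 V (positive root), so V_SG = 1.17 V.
I_D = (V_DD − V_SG)/R = (5.06 − 1.17) / 37.9 = 0.103 mA.

V_SG = 1.17 V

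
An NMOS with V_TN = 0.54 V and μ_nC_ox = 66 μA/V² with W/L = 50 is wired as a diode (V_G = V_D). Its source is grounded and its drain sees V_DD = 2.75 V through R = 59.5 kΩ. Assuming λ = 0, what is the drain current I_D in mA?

I_D = 0.0347 mA

With gate tied to drain, V_GS = V_DS ≥ V_GS − V_TN, so the device is in saturation.
k_n = μ_nC_ox · (W/L) = 3.3 mA/V².
KCL at the drain: ½ k_n (V_GS − V_TN)² = (V_DD − V_GS)/R.
Let x = V_GS − 0.54. Then 98.2 x² + x − 2.21 = 0, giving x = 0.145 V (positive root), so V_GS = 0.685 V.
I_D = (V_DD − V_GS)/R = (2.75 − 0.685) / 59.5 = 0.0347 mA.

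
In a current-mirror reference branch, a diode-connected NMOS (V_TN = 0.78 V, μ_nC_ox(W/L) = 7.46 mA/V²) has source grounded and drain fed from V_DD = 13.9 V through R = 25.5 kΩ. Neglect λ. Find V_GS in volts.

V_GS = 1.15 V

With gate tied to drain, V_GS = V_DS ≥ V_GS − V_TN, so the device is in saturation.
KCL at the drain: ½ k_n (V_GS − V_TN)² = (V_DD − V_GS)/R.
Let x = V_GS − 0.78. Then 95.1 x² + x − 13.12 = 0, giving x = 0.366 V (positive root), so V_GS = 1.15 V.
I_D = (V_DD − V_GS)/R = (13.9 − 1.15) / 25.5 = 0.5 mA.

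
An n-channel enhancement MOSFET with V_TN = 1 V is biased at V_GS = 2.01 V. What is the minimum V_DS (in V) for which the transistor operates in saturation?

V_DS,sat = 1.01 V

The boundary between triode and saturation is V_DS = V_GS − V_TN = V_ov.
V_ov = 2.01 − 1 = 1.01 V.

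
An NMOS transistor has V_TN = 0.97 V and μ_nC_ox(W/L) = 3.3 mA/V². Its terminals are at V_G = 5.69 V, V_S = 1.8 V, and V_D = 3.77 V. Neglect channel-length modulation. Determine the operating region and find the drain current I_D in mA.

Triode; I_D = 12.6 mA

V_GS = V_G − V_S = 5.69 − 1.8 = 3.89 V; V_DS = V_D − V_S = 3.77 − 1.8 = 1.97 V.
V_ov = V_GS − V_TN = 3.89 − 0.97 = 2.92 V.
Since V_DS = 1.97 V < V_ov = 2.92 V, the device is in the triode region.
I_D = k_n [V_ov · V_DS − ½ V_DS²] = 3.3 × [2.92 × 1.97 − 0.5 × 1.97²] = 12.6 mA.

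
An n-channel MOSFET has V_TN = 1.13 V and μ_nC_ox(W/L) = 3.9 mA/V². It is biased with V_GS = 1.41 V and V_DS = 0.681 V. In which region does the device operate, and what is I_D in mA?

V_ov = V_GS − V_TN = 1.41 − 1.13 = 0.28 V.
Since V_DS = 0.681 V ≥ V_ov = 0.28 V, the device is in saturation.
I_D = ½ k_n V_ov² = 0.5 × 3.9 × 0.28² = 0.153 mA.

Saturation; I_D = 0.153 mA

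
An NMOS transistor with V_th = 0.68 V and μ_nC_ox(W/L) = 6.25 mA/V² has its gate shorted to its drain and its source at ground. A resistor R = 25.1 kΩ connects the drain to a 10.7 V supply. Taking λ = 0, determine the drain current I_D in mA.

With gate tied to drain, V_GS = V_DS ≥ V_GS − V_th, so the device is in saturation.
KCL at the drain: ½ k_n (V_GS − V_th)² = (V_DD − V_GS)/R.
Let x = V_GS − 0.68. Then 78.4 x² + x − 10.02 = 0, giving x = 0.351 V (positive root), so V_GS = 1.03 V.
I_D = (V_DD − V_GS)/R = (10.7 − 1.03) / 25.1 = 0.385 mA.

I_D = 0.385 mA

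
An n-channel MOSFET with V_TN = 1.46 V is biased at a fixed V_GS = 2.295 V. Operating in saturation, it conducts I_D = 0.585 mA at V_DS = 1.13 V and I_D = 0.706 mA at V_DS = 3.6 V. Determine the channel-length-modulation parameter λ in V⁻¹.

With V_GS fixed, I_D ∝ (1 + λ V_DS) in saturation, so I_D2/I_D1 = (1 + λ V_DS2)/(1 + λ V_DS1).
0.706/0.585 = 1.207 = (1 + 3.6 λ)/(1 + 1.13 λ).
Solving: λ (I_D1 V_DS2 − I_D2 V_DS1) = I_D2 − I_D1, so λ = (0.706 − 0.585) / (0.585 × 3.6 − 0.706 × 1.13) = 0.121 / 1.31 = 0.0925 V⁻¹.

λ = 0.0925 V⁻¹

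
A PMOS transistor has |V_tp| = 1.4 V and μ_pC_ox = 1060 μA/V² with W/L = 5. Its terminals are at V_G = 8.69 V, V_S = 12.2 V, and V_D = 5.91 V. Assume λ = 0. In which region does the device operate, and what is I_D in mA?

V_SG = V_S − V_G = 12.2 − 8.69 = 3.51 V; V_SD = V_S − V_D = 12.2 − 5.91 = 6.29 V.
k_p = μ_pC_ox · (W/L) = 5.3 mA/V².
V_ov = V_SG − |V_tp| = 3.51 − 1.4 = 2.11 V.
Since V_SD = 6.29 V ≥ V_ov = 2.11 V, the device is in saturation.
I_D = ½ k_p V_ov² = 0.5 × 5.3 × 2.11² = 11.8 mA.

Saturation; I_D = 11.8 mA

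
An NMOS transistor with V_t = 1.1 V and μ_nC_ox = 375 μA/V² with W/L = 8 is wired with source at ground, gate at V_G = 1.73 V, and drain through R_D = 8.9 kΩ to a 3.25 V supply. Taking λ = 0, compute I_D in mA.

V_GS = V_G = 1.73 V, so V_ov = 1.73 − 1.1 = 0.63 V.
k_n = μ_nC_ox · (W/L) = 3 mA/V².
Assume saturation: I_D = ½ k_n V_ov² = 0.5 × 3 × 0.63² = 0.595 mA, giving V_DS = V_DD − I_D R_D = 3.25 − 0.595 × 8.9 = -2.05 V.
But -2.05 V < V_ov = 0.63 V, so the device is actually in triode.
In triode I_D = k_n[V_ov V_DS − ½ V_DS²] and I_D = (V_DD − V_DS)/R_D. Equating: 13.4 V_DS² − 17.82 V_DS + 3.25 = 0, giving V_DS = 0.218 V (the root below V_ov).
I_D = (3.25 − 0.218) / 8.9 = 0.341 mA.

I_D = 0.341 mA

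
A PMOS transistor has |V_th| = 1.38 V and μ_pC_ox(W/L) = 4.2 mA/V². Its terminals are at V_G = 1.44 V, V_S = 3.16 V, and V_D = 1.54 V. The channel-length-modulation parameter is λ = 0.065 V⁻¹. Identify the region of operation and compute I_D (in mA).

V_SG = V_S − V_G = 3.16 − 1.44 = 1.72 V; V_SD = V_S − V_D = 3.16 − 1.54 = 1.62 V.
V_ov = V_SG − |V_th| = 1.72 − 1.38 = 0.34 V.
Since V_SD = 1.62 V ≥ V_ov = 0.34 V, the device is in saturation.
I_D = ½ k_p V_ov² (1 + λ V_SD) = 0.5 × 4.2 × 0.34² × (1 + 0.065 × 1.62) = 0.268 mA.

Saturation; I_D = 0.268 mA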